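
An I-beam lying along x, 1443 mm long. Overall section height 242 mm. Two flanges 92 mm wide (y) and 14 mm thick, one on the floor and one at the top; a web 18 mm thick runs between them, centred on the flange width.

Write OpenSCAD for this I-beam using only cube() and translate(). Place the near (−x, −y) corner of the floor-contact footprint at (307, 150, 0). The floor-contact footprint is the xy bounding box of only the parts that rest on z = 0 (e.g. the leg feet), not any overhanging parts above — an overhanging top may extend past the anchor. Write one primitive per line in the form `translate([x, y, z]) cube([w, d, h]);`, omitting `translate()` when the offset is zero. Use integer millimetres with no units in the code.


translate([307, 150, 0]) cube([1443, 92, 14]);
translate([307, 187, 14]) cube([1443, 18, 214]);
translate([307, 150, 228]) cube([1443, 92, 14]);


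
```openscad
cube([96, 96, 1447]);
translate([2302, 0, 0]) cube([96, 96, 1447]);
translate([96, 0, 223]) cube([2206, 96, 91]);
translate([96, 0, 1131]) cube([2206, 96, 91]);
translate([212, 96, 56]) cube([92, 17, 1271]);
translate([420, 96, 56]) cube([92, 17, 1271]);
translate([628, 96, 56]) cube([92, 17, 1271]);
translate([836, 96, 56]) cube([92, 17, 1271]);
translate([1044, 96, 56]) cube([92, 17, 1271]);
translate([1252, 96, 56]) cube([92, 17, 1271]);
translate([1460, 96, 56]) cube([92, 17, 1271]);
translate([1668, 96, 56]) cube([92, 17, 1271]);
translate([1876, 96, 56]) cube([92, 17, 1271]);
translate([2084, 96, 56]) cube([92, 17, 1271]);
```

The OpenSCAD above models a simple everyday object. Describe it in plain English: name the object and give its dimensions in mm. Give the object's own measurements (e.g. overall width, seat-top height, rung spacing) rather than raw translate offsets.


A fence section. Two 96×96 mm posts, 1447 mm tall, stand on the floor with a clear span of 2206 mm between their inner faces. Two horizontal rails of 96×91 mm section span the gap between the posts with their undersides at z = 223 mm and z = 1131 mm, flush with the posts' −y face. 10 pickets, each 92 mm wide, 17 mm thick and 1271 mm tall, are fixed to the +y face of the rails with their bottoms at z = 56 mm, spaced across the span with a 116 mm gap after the −x post and between neighbouring pickets, with 126 mm left before the +x post.


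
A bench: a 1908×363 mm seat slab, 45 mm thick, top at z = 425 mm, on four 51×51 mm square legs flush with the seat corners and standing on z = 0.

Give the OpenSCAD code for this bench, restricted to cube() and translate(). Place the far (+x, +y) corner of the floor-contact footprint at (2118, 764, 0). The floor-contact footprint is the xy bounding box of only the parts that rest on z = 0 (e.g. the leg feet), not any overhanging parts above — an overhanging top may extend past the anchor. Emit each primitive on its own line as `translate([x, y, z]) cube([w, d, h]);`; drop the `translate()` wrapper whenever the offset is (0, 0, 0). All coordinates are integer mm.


translate([210, 401, 380]) cube([1908, 363, 45]);
translate([210, 401, 0]) cube([51, 51, 380]);
translate([210, 713, 0]) cube([51, 51, 380]);
translate([2067, 401, 0]) cube([51, 51, 380]);
translate([2067, 713, 0]) cube([51, 51, 380]);


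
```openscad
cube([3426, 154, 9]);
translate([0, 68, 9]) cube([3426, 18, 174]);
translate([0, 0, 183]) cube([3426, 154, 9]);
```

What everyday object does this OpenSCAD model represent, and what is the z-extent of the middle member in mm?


An I-beam. The web height is 174 mm.

Two wide flanges with a thin centred web — an I-beam. Overall 192 mm minus two 9 mm flanges gives a web of 192 − 2·9 = 174 mm.


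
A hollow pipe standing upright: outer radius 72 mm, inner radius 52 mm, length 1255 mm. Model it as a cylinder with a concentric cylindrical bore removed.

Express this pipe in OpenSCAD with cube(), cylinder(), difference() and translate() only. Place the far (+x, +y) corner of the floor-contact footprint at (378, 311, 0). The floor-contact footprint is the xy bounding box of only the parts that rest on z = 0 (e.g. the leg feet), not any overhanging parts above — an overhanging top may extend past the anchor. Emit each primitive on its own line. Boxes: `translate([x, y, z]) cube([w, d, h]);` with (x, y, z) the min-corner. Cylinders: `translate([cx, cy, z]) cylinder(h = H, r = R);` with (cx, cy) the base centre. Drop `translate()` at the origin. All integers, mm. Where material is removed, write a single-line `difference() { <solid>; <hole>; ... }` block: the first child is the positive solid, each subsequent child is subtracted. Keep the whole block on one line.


difference() { translate([306, 239, 0]) cylinder(h = 1255, r = 72); translate([306, 239, 0]) cylinder(h = 1255, r = 52); }


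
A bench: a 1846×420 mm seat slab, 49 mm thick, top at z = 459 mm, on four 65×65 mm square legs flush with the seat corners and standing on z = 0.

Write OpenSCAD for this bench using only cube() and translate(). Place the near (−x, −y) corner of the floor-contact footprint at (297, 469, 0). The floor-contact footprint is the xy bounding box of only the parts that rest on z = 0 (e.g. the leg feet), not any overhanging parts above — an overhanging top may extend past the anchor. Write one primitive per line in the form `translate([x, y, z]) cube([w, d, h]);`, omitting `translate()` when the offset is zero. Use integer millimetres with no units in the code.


// leg_h = 459 − 49 = 410
translate([297, 469, 410]) cube([1846, 420, 49]);
translate([297, 469, 0]) cube([65, 65, 410]);
translate([297, 824, 0]) cube([65, 65, 410]);
translate([2078, 469, 0]) cube([65, 65, 410]);
translate([2078, 824, 0]) cube([65, 65, 410]);


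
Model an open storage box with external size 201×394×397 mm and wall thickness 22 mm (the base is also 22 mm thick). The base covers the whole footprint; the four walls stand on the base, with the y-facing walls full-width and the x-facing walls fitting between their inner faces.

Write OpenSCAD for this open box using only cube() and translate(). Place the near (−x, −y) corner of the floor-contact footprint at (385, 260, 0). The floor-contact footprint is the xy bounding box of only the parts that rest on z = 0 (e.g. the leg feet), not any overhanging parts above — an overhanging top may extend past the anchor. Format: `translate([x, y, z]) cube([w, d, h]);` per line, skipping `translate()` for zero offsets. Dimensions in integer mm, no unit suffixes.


translate([385, 260, 0]) cube([201, 394, 22]);
translate([385, 260, 22]) cube([201, 22, 375]);
translate([385, 632, 22]) cube([201, 22, 375]);
translate([385, 282, 22]) cube([22, 350, 375]);
translate([564, 282, 22]) cube([22, 350, 375]);


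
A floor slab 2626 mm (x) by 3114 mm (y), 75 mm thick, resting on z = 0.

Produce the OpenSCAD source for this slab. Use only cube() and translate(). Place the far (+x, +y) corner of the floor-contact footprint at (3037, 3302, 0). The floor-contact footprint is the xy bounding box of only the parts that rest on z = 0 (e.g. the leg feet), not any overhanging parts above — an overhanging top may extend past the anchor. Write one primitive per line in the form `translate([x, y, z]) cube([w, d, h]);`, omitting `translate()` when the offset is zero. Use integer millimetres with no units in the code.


translate([411, 188, 0]) cube([2626, 3114, 75]);


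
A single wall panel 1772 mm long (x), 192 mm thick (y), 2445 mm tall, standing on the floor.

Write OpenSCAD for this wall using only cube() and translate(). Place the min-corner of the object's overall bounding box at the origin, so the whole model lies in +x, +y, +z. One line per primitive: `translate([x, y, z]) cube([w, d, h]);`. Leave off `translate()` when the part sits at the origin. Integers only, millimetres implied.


cube([1772, 192, 2445]);


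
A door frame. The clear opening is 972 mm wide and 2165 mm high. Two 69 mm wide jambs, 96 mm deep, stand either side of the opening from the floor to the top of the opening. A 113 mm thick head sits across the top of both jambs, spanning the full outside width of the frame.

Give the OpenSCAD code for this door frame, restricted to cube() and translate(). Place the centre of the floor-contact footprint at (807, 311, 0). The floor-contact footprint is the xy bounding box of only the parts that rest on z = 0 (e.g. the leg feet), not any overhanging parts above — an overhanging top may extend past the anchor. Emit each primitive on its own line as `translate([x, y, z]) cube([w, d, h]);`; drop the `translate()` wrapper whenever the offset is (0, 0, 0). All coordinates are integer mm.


translate([252, 263, 0]) cube([69, 96, 2165]);
translate([1293, 263, 0]) cube([69, 96, 2165]);
translate([252, 263, 2165]) cube([1110, 96, 113]);


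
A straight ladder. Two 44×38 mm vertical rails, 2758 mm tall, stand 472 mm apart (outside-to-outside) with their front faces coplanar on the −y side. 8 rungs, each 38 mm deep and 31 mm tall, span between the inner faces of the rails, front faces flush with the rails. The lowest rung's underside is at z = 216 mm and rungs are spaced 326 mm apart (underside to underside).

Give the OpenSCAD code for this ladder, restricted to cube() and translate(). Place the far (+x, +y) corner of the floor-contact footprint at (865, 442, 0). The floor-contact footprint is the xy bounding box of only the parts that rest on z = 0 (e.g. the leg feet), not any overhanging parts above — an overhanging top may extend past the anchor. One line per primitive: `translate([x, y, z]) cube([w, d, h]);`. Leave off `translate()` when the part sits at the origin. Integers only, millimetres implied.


// rung span = 472 - 2*44 = 384
// rung[k] z = 216 + k*326
translate([393, 404, 0]) cube([44, 38, 2758]);
translate([821, 404, 0]) cube([44, 38, 2758]);
translate([437, 404, 216]) cube([384, 38, 31]);
translate([437, 404, 542]) cube([384, 38, 31]);
translate([437, 404, 868]) cube([384, 38, 31]);
translate([437, 404, 1194]) cube([384, 38, 31]);
translate([437, 404, 1520]) cube([384, 38, 31]);
translate([437, 404, 1846]) cube([384, 38, 31]);
translate([437, 404, 2172]) cube([384, 38, 31]);
translate([437, 404, 2498]) cube([384, 38, 31]);


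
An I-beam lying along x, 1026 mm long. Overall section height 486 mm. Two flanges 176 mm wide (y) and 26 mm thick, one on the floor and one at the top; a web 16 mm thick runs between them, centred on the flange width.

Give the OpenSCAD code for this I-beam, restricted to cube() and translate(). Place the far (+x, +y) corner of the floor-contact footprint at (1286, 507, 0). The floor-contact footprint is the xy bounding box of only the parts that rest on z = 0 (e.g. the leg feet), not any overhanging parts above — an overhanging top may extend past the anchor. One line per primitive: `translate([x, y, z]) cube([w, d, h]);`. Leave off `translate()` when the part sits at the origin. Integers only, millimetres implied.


translate([260, 331, 0]) cube([1026, 176, 26]);
translate([260, 411, 26]) cube([1026, 16, 434]);
translate([260, 331, 460]) cube([1026, 176, 26]);


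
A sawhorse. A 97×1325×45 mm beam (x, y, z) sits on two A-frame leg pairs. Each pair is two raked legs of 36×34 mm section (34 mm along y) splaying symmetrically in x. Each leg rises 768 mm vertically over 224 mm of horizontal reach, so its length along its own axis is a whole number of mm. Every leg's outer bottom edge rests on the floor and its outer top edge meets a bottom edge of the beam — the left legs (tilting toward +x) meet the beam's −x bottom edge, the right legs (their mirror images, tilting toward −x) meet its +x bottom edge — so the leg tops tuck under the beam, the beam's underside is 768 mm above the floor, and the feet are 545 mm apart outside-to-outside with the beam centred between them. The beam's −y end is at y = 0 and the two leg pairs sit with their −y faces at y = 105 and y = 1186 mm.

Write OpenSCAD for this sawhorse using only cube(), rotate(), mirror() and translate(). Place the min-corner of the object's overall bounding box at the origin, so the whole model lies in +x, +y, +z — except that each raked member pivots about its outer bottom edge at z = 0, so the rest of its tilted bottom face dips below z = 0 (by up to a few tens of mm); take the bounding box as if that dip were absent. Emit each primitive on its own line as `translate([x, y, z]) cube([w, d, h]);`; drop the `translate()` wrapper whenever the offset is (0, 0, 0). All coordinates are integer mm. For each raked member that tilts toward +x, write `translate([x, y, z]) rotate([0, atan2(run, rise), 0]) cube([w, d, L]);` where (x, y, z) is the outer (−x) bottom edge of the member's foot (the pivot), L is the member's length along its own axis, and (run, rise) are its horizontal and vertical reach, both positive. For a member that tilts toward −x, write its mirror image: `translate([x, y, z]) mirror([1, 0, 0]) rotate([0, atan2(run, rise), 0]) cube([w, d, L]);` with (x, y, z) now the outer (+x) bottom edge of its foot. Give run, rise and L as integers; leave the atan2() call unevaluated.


// leg length = √(224² + 768²) = 800
// right-leg outer foot x = 2·224 + 97 = 545
// beam min-corner = (224, 0, 768)
translate([224, 0, 768]) cube([97, 1325, 45]);
translate([0, 105, 0]) rotate([0, atan2(224, 768), 0]) cube([36, 34, 800]);
translate([545, 105, 0]) mirror([1, 0, 0]) rotate([0, atan2(224, 768), 0]) cube([36, 34, 800]);
translate([0, 1186, 0]) rotate([0, atan2(224, 768), 0]) cube([36, 34, 800]);
translate([545, 1186, 0]) mirror([1, 0, 0]) rotate([0, atan2(224, 768), 0]) cube([36, 34, 800]);


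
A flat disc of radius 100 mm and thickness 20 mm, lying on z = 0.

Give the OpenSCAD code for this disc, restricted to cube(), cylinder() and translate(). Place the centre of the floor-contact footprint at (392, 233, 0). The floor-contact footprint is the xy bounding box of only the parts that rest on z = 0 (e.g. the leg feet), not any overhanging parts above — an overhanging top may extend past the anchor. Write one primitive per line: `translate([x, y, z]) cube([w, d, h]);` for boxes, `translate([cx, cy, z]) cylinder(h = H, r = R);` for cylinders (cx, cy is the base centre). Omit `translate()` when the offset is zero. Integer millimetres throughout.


translate([392, 233, 0]) cylinder(h = 20, r = 100);


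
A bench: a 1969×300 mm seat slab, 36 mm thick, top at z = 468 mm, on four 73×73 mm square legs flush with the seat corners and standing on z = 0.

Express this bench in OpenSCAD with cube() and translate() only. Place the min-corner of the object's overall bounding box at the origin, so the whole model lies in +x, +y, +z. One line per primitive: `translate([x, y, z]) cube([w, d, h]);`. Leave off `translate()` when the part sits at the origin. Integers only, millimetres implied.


translate([0, 0, 432]) cube([1969, 300, 36]);
cube([73, 73, 432]);
translate([0, 227, 0]) cube([73, 73, 432]);
translate([1896, 0, 0]) cube([73, 73, 432]);
translate([1896, 227, 0]) cube([73, 73, 432]);


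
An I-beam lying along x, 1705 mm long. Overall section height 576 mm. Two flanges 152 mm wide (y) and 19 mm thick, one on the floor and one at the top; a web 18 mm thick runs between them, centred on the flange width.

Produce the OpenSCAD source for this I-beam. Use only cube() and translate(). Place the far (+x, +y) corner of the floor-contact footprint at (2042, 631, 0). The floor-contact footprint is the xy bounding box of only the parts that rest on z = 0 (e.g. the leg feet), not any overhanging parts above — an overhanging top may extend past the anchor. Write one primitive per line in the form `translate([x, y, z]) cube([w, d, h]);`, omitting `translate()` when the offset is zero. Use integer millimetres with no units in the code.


translate([337, 479, 0]) cube([1705, 152, 19]);
translate([337, 546, 19]) cube([1705, 18, 538]);
translate([337, 479, 557]) cube([1705, 152, 19]);


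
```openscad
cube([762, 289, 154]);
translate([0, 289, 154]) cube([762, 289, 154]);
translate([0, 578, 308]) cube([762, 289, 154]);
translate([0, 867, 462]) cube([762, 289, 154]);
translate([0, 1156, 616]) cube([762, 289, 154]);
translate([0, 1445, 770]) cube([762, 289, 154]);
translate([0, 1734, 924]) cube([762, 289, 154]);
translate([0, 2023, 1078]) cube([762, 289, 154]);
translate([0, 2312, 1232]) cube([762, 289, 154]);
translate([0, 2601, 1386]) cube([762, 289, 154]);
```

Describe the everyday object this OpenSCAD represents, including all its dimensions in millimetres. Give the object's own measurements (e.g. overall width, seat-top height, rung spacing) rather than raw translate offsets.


A straight staircase of 10 solid steps. Each step is 762 mm wide (x), 289 mm deep (y, the going) and 154 mm tall (the rise). The first step rests on the floor; each subsequent step sits one going further in +y and one rise higher in +z, directly behind and above the previous step with no overlap.


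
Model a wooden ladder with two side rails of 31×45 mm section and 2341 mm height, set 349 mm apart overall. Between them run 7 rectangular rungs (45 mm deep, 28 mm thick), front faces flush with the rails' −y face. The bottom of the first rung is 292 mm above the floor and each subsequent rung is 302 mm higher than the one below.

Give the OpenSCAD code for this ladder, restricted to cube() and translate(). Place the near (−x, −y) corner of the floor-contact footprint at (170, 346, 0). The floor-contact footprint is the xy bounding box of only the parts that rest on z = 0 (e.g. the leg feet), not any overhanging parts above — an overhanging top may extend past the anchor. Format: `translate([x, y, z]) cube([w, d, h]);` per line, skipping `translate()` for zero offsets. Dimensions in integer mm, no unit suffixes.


translate([170, 346, 0]) cube([31, 45, 2341]);
translate([488, 346, 0]) cube([31, 45, 2341]);
translate([201, 346, 292]) cube([287, 45, 28]);
translate([201, 346, 594]) cube([287, 45, 28]);
translate([201, 346, 896]) cube([287, 45, 28]);
translate([201, 346, 1198]) cube([287, 45, 28]);
translate([201, 346, 1500]) cube([287, 45, 28]);
translate([201, 346, 1802]) cube([287, 45, 28]);
translate([201, 346, 2104]) cube([287, 45, 28]);


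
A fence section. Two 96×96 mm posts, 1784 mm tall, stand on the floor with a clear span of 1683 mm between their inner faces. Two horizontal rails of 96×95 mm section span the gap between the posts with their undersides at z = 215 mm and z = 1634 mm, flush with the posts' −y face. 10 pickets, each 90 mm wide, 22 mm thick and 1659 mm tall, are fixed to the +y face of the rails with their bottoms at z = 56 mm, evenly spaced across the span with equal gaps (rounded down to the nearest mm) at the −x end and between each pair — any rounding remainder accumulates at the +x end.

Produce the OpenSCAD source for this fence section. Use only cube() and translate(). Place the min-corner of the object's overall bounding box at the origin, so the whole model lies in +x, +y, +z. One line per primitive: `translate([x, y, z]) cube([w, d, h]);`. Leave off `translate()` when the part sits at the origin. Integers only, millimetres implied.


cube([96, 96, 1784]);
translate([1779, 0, 0]) cube([96, 96, 1784]);
translate([96, 0, 215]) cube([1683, 96, 95]);
translate([96, 0, 1634]) cube([1683, 96, 95]);
translate([167, 96, 56]) cube([90, 22, 1659]);
translate([328, 96, 56]) cube([90, 22, 1659]);
translate([489, 96, 56]) cube([90, 22, 1659]);
translate([650, 96, 56]) cube([90, 22, 1659]);
translate([811, 96, 56]) cube([90, 22, 1659]);
translate([972, 96, 56]) cube([90, 22, 1659]);
translate([1133, 96, 56]) cube([90, 22, 1659]);
translate([1294, 96, 56]) cube([90, 22, 1659]);
translate([1455, 96, 56]) cube([90, 22, 1659]);
translate([1616, 96, 56]) cube([90, 22, 1659]);


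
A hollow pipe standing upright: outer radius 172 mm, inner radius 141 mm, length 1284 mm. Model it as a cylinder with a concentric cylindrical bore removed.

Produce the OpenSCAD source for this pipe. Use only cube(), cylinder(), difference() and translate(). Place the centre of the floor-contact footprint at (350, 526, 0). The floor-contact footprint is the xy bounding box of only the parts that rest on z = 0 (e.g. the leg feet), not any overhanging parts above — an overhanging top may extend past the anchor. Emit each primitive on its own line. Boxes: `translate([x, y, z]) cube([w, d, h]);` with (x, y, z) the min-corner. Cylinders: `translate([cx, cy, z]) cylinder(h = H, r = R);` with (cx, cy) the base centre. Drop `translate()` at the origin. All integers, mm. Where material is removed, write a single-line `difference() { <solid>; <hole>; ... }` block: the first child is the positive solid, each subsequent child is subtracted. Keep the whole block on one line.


difference() { translate([350, 526, 0]) cylinder(h = 1284, r = 172); translate([350, 526, 0]) cylinder(h = 1284, r = 141); }


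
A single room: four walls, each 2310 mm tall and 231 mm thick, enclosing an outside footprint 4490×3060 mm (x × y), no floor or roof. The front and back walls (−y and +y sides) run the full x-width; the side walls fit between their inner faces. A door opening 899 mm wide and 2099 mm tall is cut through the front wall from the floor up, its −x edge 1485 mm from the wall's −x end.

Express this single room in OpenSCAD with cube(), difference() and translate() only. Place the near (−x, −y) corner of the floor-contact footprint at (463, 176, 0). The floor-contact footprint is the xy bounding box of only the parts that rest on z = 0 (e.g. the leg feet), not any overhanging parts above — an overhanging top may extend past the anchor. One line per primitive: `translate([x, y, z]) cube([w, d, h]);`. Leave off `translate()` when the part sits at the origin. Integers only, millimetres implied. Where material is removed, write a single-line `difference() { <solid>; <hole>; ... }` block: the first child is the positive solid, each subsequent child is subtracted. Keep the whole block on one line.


difference() { translate([463, 176, 0]) cube([4490, 231, 2310]); translate([1948, 176, 0]) cube([899, 231, 2099]); }
translate([463, 3005, 0]) cube([4490, 231, 2310]);
translate([463, 407, 0]) cube([231, 2598, 2310]);
translate([4722, 407, 0]) cube([231, 2598, 2310]);


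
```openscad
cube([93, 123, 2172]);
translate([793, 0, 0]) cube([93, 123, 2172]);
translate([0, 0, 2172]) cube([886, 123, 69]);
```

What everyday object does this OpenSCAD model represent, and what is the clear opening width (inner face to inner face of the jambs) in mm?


A door frame. The clear opening width is 700 mm.

Two 2172 mm tall posts with a header on top — a door frame. The left jamb is 93 mm wide at x = 0; the right jamb starts at x = 793. The clear opening is 793 − 93 = 700 mm.


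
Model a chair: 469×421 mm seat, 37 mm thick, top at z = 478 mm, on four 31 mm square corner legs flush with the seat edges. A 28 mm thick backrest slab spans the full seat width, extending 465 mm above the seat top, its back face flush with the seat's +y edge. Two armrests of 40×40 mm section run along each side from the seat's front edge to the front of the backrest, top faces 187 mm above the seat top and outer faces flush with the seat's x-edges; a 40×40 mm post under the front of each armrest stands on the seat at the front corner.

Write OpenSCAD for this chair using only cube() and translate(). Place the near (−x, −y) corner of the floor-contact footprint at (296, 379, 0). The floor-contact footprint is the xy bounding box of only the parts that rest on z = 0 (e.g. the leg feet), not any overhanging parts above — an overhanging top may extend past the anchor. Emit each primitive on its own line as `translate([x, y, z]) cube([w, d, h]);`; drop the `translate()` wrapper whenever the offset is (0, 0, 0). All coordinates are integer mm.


// leg_h = 478 - 37 = 441
// arm post h = 187 - 40 = 147
translate([296, 379, 441]) cube([469, 421, 37]);
translate([296, 379, 0]) cube([31, 31, 441]);
translate([734, 379, 0]) cube([31, 31, 441]);
translate([296, 769, 0]) cube([31, 31, 441]);
translate([734, 769, 0]) cube([31, 31, 441]);
translate([296, 772, 478]) cube([469, 28, 465]);
translate([296, 379, 625]) cube([40, 393, 40]);
translate([725, 379, 625]) cube([40, 393, 40]);
translate([296, 379, 478]) cube([40, 40, 147]);
translate([725, 379, 478]) cube([40, 40, 147]);


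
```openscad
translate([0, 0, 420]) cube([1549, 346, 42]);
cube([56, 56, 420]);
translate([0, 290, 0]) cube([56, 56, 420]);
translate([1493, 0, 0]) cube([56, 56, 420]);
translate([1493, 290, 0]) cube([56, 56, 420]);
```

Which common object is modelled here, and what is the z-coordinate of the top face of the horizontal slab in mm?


A bench. The seat-top height is 462 mm.

A long slab on four corner posts — a bench. The slab sits at z = 420 with thickness 42, so the top is 420 + 42 = 462 mm.


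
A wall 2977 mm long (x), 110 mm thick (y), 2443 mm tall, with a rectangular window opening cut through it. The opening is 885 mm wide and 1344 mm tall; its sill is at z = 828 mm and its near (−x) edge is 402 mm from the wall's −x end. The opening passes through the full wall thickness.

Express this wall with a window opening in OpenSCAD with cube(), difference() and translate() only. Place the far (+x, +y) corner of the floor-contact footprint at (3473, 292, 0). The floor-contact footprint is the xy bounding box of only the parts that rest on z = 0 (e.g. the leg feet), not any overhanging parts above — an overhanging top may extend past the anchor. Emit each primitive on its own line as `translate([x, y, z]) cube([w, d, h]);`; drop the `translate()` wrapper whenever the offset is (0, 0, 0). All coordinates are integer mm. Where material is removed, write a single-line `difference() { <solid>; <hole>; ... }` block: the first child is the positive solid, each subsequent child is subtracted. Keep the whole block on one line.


difference() { translate([496, 182, 0]) cube([2977, 110, 2443]); translate([898, 182, 828]) cube([885, 110, 1344]); }


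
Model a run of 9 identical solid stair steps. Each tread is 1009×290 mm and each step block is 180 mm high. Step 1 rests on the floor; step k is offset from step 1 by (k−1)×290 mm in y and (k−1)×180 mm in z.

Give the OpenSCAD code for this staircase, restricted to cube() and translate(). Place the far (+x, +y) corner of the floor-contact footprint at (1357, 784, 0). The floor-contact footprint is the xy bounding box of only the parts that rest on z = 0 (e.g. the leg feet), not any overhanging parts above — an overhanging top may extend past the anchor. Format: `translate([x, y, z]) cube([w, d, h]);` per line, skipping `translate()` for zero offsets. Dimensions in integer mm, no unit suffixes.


translate([348, 494, 0]) cube([1009, 290, 180]);
translate([348, 784, 180]) cube([1009, 290, 180]);
translate([348, 1074, 360]) cube([1009, 290, 180]);
translate([348, 1364, 540]) cube([1009, 290, 180]);
translate([348, 1654, 720]) cube([1009, 290, 180]);
translate([348, 1944, 900]) cube([1009, 290, 180]);
translate([348, 2234, 1080]) cube([1009, 290, 180]);
translate([348, 2524, 1260]) cube([1009, 290, 180]);
translate([348, 2814, 1440]) cube([1009, 290, 180]);


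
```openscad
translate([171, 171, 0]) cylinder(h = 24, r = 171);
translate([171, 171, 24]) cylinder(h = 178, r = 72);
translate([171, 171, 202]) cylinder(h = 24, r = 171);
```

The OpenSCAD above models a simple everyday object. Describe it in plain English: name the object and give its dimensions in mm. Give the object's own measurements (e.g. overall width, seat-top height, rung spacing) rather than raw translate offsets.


A spool: two coaxial disc flanges of radius 171 mm and thickness 24 mm, joined by a core cylinder of radius 72 mm and height 178 mm. The lower flange rests on z = 0 and the three cylinders share a vertical axis.


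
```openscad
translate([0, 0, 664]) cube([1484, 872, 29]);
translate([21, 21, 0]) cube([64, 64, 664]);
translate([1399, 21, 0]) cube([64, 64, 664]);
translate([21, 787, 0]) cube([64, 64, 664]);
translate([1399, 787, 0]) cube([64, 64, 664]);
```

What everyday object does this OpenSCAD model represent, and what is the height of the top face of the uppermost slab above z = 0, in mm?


A table. The table height is 693 mm.

A 1484×872×29 slab sits at z = 664 on four 64 mm square posts — a table. The top surface is at 664 + 29 = 693 mm.


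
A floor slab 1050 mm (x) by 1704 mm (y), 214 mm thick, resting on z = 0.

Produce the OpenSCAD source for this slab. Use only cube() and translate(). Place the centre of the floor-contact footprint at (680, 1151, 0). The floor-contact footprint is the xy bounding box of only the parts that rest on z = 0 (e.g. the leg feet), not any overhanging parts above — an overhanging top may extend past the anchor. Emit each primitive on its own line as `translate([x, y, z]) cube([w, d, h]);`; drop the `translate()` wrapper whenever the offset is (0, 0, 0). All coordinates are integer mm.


translate([155, 299, 0]) cube([1050, 1704, 214]);


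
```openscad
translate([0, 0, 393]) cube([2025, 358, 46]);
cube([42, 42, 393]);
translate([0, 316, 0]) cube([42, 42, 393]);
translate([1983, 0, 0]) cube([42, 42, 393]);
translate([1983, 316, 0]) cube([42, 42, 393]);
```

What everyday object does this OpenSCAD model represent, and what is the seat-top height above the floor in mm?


A bench. The seat-top height is 439 mm.

A long slab on four corner posts — a bench. The slab sits at z = 393 with thickness 46, so the top is 393 + 46 = 439 mm.


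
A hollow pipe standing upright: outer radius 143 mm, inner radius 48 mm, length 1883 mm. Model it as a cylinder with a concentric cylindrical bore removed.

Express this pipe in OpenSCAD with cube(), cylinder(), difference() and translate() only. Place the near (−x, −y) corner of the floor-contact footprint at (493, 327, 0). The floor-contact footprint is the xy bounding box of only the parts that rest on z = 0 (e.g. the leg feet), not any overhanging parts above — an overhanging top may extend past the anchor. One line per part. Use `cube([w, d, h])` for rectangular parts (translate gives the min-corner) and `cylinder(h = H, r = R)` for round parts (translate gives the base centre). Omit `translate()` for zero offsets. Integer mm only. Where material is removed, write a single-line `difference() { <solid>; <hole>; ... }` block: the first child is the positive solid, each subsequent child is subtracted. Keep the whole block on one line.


difference() { translate([636, 470, 0]) cylinder(h = 1883, r = 143); translate([636, 470, 0]) cylinder(h = 1883, r = 48); }


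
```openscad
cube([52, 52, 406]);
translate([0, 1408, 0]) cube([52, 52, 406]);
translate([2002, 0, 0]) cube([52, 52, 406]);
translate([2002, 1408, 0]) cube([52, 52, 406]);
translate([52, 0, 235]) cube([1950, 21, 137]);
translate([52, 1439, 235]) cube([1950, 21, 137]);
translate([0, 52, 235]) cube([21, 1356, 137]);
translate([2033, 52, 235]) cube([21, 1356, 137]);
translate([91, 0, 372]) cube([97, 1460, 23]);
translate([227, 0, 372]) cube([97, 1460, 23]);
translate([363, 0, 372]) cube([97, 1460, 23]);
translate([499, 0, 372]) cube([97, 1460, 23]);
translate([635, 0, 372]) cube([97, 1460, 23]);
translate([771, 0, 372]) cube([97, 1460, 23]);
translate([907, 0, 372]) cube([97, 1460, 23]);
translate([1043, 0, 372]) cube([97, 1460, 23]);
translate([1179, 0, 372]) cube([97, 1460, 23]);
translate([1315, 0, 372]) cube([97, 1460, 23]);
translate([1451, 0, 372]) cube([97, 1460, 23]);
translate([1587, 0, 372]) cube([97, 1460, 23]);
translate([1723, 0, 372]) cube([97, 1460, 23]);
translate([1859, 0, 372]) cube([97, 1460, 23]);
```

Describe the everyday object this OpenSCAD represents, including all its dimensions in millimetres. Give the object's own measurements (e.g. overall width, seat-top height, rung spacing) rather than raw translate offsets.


A bed frame 2054 mm long (x) by 1460 mm wide (y). Four 52×52 mm corner posts, 406 mm tall, at the corners of the footprint. Four rails of 21 mm thickness and 137 mm height run between adjacent posts with their undersides at z = 235 mm, their outer faces flush with the outside of the frame (the two x-running rails run between the posts' inner faces; the two y-running rails run between the posts' inner faces). 14 slats, each 97 mm wide (x) and 23 mm thick, lie across the top of the two x-running rails, running the full 1460 mm width of the frame in y; along x they sit between the end posts with a 39 mm gap after the −x posts and between neighbouring slats, leaving 46 mm before the +x posts.


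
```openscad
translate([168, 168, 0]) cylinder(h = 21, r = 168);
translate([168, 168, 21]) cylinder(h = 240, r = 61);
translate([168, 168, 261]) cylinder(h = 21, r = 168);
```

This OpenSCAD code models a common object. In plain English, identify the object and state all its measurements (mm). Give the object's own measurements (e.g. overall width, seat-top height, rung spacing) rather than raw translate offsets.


A spool: two coaxial disc flanges of radius 168 mm and thickness 21 mm, joined by a core cylinder of radius 61 mm and height 240 mm. The lower flange rests on z = 0 and the three cylinders share a vertical axis.


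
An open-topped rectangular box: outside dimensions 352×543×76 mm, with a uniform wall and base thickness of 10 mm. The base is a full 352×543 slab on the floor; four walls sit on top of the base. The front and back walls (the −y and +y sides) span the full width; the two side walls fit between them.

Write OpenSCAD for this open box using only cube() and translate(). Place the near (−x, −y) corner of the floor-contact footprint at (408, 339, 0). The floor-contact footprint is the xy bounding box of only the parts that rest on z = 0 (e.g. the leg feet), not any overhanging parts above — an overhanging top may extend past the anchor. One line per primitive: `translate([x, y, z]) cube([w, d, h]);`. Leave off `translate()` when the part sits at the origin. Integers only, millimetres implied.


translate([408, 339, 0]) cube([352, 543, 10]);
translate([408, 339, 10]) cube([352, 10, 66]);
translate([408, 872, 10]) cube([352, 10, 66]);
translate([408, 349, 10]) cube([10, 523, 66]);
translate([750, 349, 10]) cube([10, 523, 66]);


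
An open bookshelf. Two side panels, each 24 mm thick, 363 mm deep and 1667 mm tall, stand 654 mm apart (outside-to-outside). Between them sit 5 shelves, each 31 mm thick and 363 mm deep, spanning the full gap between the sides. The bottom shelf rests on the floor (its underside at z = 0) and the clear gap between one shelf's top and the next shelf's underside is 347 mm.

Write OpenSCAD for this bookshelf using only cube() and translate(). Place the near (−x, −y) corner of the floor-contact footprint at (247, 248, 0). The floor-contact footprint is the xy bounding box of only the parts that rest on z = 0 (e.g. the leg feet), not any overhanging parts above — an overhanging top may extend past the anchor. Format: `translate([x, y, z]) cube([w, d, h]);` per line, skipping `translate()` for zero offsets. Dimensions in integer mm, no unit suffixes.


translate([247, 248, 0]) cube([24, 363, 1667]);
translate([877, 248, 0]) cube([24, 363, 1667]);
translate([271, 248, 0]) cube([606, 363, 31]);
translate([271, 248, 378]) cube([606, 363, 31]);
translate([271, 248, 756]) cube([606, 363, 31]);
translate([271, 248, 1134]) cube([606, 363, 31]);
translate([271, 248, 1512]) cube([606, 363, 31]);


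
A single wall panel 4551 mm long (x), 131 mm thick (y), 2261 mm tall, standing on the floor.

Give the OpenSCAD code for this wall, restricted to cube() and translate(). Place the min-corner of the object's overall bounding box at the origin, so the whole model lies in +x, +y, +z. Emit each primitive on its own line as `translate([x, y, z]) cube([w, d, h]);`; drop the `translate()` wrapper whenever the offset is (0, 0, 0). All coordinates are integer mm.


cube([4551, 131, 2261]);


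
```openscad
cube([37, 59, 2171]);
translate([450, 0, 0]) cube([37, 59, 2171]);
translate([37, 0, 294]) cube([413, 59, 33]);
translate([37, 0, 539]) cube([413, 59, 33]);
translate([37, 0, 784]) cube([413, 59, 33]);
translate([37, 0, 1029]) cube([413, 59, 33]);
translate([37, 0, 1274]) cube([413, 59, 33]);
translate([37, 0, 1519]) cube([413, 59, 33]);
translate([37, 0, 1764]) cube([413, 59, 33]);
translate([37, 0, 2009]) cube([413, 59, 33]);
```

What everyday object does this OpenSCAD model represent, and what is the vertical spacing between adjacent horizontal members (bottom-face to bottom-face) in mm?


A ladder. The rung spacing is 245 mm.

Two tall 37×59 posts with 8 short bars between them — a ladder. Adjacent rungs sit at z = 294 and z = 539, so the spacing is 539 − 294 = 245 mm.


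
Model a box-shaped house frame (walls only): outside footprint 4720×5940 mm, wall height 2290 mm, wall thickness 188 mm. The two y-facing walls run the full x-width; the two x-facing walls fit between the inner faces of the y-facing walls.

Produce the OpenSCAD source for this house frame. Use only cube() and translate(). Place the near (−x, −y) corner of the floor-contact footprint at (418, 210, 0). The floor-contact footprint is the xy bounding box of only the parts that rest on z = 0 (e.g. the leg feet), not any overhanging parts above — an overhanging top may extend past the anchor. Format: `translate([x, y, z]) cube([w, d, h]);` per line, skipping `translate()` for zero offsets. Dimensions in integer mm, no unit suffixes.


translate([418, 210, 0]) cube([4720, 188, 2290]);
translate([418, 5962, 0]) cube([4720, 188, 2290]);
translate([418, 398, 0]) cube([188, 5564, 2290]);
translate([4950, 398, 0]) cube([188, 5564, 2290]);


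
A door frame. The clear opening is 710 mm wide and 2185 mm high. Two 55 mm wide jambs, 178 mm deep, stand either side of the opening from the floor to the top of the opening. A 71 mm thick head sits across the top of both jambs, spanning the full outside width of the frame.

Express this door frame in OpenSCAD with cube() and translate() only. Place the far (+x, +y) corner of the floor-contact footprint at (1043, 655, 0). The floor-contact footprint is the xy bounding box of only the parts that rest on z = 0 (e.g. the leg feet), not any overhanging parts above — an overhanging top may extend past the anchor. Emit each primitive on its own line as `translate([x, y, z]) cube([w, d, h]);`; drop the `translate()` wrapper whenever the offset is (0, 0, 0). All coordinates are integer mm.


translate([223, 477, 0]) cube([55, 178, 2185]);
translate([988, 477, 0]) cube([55, 178, 2185]);
translate([223, 477, 2185]) cube([820, 178, 71]);


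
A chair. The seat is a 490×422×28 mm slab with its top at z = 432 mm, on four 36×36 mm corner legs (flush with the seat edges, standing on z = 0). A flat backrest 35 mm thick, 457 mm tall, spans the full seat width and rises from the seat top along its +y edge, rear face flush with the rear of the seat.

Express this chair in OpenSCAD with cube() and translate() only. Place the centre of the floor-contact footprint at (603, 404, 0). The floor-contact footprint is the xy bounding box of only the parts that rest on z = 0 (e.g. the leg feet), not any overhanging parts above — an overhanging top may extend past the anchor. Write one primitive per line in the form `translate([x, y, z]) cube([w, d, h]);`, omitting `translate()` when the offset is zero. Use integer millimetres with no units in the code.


translate([358, 193, 404]) cube([490, 422, 28]);
translate([358, 193, 0]) cube([36, 36, 404]);
translate([812, 193, 0]) cube([36, 36, 404]);
translate([358, 579, 0]) cube([36, 36, 404]);
translate([812, 579, 0]) cube([36, 36, 404]);
translate([358, 580, 432]) cube([490, 35, 457]);


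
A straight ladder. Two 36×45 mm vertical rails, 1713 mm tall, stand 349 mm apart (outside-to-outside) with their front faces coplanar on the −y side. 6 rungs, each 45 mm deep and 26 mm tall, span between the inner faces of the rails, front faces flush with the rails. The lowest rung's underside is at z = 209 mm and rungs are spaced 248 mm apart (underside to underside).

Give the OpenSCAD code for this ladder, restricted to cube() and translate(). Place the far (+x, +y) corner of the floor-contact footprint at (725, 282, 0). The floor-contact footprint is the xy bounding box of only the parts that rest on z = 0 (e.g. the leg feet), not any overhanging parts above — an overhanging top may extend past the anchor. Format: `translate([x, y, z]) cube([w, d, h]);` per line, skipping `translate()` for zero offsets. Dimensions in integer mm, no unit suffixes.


// rung span = 349 - 2*36 = 277
// rung[k] z = 209 + k*248
translate([376, 237, 0]) cube([36, 45, 1713]);
translate([689, 237, 0]) cube([36, 45, 1713]);
translate([412, 237, 209]) cube([277, 45, 26]);
translate([412, 237, 457]) cube([277, 45, 26]);
translate([412, 237, 705]) cube([277, 45, 26]);
translate([412, 237, 953]) cube([277, 45, 26]);
translate([412, 237, 1201]) cube([277, 45, 26]);
translate([412, 237, 1449]) cube([277, 45, 26]);
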